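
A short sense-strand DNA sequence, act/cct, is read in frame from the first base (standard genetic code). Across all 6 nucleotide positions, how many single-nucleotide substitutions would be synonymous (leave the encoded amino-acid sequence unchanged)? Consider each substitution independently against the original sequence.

Codon 1 (ACT, Thr): 3 synonymous substitutions.
Codon 2 (CCT, Pro): 3 synonymous substitutions.
Total: 3 + 3 = 6.

6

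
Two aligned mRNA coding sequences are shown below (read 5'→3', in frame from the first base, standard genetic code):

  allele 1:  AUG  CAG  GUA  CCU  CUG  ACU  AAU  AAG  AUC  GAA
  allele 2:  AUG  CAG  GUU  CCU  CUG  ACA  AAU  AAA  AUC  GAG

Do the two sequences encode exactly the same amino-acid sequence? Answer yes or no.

Codon 1: AUG Met / AUG Met — identical.
Codon 2: CAG Gln / CAG Gln — identical.
Codon 3: GUA Val / GUU Val — synonymous.
Codon 4: CCU Pro / CCU Pro — identical.
Codon 5: CUG Leu / CUG Leu — identical.
Codon 6: ACU Thr / ACA Thr — synonymous.
Codon 7: AAU Asn / AAU Asn — identical.
Codon 8: AAG Lys / AAA Lys — synonymous.
Codon 9: AUC Ile / AUC Ile — identical.
Codon 10: GAA Glu / GAG Glu — synonymous.
Nonsynonymous differences: 0 → same protein.

yes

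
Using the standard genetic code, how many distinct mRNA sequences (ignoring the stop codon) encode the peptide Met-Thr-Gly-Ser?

Met: 1 codon.
Thr: 4 codons.
Gly: 4 codons.
Ser: 6 codons.
1 × 4 × 4 × 6 = 96.

96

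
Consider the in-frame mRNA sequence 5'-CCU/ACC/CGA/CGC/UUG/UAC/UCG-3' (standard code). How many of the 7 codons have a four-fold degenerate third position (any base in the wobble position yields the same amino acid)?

Codon 1 CCU (Pro): third position 4-fold.
Codon 2 ACC (Thr): third position 4-fold.
Codon 3 CGA (Arg): third position 4-fold.
Codon 4 CGC (Arg): third position 4-fold.
Codon 5 UUG (Leu): third position 2-fold.
Codon 6 UAC (Tyr): third position 2-fold.
Codon 7 UCG (Ser): third position 4-fold.
Four-fold degenerate third positions: 5.

5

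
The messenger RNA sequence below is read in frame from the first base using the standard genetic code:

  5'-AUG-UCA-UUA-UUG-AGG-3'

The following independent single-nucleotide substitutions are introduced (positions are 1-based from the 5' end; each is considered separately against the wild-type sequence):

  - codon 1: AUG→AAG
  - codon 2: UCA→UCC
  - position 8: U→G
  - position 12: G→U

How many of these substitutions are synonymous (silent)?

1

Codon 1: AUG (Met) → AAG (Lys) — missense.
Codon 2: UCA (Ser) → UCC (Ser) — synonymous.
Codon 3: UUA (Leu) → UGA (Stop) — nonsense.
Codon 4: UUG (Leu) → UUU (Phe) — missense.
Synonymous: 1 of 4.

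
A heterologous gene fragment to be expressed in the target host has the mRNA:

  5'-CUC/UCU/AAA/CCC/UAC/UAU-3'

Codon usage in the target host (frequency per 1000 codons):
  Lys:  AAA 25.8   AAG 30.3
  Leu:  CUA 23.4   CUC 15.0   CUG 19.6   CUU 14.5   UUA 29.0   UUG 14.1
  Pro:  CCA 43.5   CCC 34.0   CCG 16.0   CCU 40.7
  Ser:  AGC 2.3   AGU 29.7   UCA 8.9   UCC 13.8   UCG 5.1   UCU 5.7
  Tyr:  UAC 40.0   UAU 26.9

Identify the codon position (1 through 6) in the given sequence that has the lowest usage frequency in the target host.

Codon 1 CUC (Leu): 15.0 per 1000.
Codon 2 UCU (Ser): 5.7 per 1000.
Codon 3 AAA (Lys): 25.8 per 1000.
Codon 4 CCC (Pro): 34.0 per 1000.
Codon 5 UAC (Tyr): 40.0 per 1000.
Codon 6 UAU (Tyr): 26.9 per 1000.
Lowest frequency is 5.7 at codon 2.

2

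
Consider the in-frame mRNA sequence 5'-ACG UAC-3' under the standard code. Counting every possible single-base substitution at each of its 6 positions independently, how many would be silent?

4

Codon 1 (ACG, Thr): 3 synonymous substitutions.
Codon 2 (UAC, Tyr): 1 synonymous substitution.
Total: 3 + 1 = 4.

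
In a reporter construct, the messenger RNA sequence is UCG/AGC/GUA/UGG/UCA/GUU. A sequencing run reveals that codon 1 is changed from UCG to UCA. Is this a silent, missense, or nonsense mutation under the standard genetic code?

silent

Position 3 falls in codon 1: UCG → Ser.
After the substitution the codon is UCA → Ser.
Both encode Ser, so the change is synonymous.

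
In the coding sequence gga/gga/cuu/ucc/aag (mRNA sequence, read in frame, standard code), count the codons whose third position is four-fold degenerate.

Codon 1 GGA (Gly): third position 4-fold.
Codon 2 GGA (Gly): third position 4-fold.
Codon 3 CUU (Leu): third position 4-fold.
Codon 4 UCC (Ser): third position 4-fold.
Codon 5 AAG (Lys): third position 2-fold.
Four-fold degenerate third positions: 4.

4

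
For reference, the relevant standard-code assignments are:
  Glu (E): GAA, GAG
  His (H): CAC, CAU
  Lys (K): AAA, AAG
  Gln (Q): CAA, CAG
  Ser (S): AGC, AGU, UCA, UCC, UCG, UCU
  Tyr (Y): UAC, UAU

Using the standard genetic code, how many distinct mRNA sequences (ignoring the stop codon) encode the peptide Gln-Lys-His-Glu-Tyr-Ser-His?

384

Gln: 2 codons.
Lys: 2 codons.
His: 2 codons.
Glu: 2 codons.
Tyr: 2 codons.
Ser: 6 codons.
His: 2 codons.
2 × 2 × 2 × 2 × 2 × 6 × 2 = 384.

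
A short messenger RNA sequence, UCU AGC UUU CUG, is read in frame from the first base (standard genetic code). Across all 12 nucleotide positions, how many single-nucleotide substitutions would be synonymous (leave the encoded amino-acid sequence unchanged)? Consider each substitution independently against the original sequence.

Codon 1 (UCU, Ser): 3 synonymous substitutions.
Codon 2 (AGC, Ser): 1 synonymous substitution.
Codon 3 (UUU, Phe): 1 synonymous substitution.
Codon 4 (CUG, Leu): 4 synonymous substitutions.
Total: 3 + 1 + 1 + 4 = 9.

9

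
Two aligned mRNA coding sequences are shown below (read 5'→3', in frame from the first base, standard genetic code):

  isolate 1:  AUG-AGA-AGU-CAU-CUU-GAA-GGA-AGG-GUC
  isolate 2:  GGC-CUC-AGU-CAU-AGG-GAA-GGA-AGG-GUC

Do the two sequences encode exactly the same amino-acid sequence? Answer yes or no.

no

Codon 1: AUG Met / GGC Gly — nonsynonymous.
Codon 2: AGA Arg / CUC Leu — nonsynonymous.
Codon 3: AGU Ser / AGU Ser — identical.
Codon 4: CAU His / CAU His — identical.
Codon 5: CUU Leu / AGG Arg — nonsynonymous.
Codon 6: GAA Glu / GAA Glu — identical.
Codon 7: GGA Gly / GGA Gly — identical.
Codon 8: AGG Arg / AGG Arg — identical.
Codon 9: GUC Val / GUC Val — identical.
Nonsynonymous differences: 3 → different protein.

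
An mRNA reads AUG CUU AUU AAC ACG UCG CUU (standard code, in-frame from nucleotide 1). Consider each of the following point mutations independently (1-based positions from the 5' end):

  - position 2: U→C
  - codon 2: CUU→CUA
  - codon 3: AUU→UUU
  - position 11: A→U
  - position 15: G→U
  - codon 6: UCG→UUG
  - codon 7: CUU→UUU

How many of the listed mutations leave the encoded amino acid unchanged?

2

Codon 1: AUG (Met) → ACG (Thr) — missense.
Codon 2: CUU (Leu) → CUA (Leu) — synonymous.
Codon 3: AUU (Ile) → UUU (Phe) — missense.
Codon 4: AAC (Asn) → AUC (Ile) — missense.
Codon 5: ACG (Thr) → ACU (Thr) — synonymous.
Codon 6: UCG (Ser) → UUG (Leu) — missense.
Codon 7: CUU (Leu) → UUU (Phe) — missense.
Synonymous: 2 of 7.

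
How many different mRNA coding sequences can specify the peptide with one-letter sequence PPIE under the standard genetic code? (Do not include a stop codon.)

Pro: 4 codons.
Pro: 4 codons.
Ile: 3 codons.
Glu: 2 codons.
4 × 4 × 3 × 2 = 96.

96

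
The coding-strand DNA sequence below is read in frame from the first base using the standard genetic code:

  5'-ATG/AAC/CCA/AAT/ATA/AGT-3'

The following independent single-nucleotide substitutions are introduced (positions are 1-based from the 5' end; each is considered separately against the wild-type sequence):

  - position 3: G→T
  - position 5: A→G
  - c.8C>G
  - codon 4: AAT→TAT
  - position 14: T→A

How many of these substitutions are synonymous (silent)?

0

Codon 1: ATG (Met) → ATT (Ile) — missense.
Codon 2: AAC (Asn) → AGC (Ser) — missense.
Codon 3: CCA (Pro) → CGA (Arg) — missense.
Codon 4: AAT (Asn) → TAT (Tyr) — missense.
Codon 5: ATA (Ile) → AAA (Lys) — missense.
Synonymous: 0 of 5.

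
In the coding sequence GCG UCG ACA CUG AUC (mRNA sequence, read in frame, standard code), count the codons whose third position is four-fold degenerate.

4

Codon 1 GCG (Ala): third position 4-fold.
Codon 2 UCG (Ser): third position 4-fold.
Codon 3 ACA (Thr): third position 4-fold.
Codon 4 CUG (Leu): third position 4-fold.
Codon 5 AUC (Ile): third position 3-fold.
Four-fold degenerate third positions: 4.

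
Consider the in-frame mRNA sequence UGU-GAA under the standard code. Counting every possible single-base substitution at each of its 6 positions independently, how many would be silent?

Codon 1 (UGU, Cys): 1 synonymous substitution.
Codon 2 (GAA, Glu): 1 synonymous substitution.
Total: 1 + 1 = 2.

2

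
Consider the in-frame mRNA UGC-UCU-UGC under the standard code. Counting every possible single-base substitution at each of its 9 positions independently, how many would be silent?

5

Codon 1 (UGC, Cys): 1 synonymous substitution.
Codon 2 (UCU, Ser): 3 synonymous substitutions.
Codon 3 (UGC, Cys): 1 synonymous substitution.
Total: 1 + 3 + 1 = 5.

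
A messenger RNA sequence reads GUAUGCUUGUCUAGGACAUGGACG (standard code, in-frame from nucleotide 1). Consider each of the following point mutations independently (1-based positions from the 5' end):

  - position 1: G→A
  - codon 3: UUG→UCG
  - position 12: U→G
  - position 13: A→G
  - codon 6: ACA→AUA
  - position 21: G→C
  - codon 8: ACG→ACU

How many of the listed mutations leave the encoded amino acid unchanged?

Codon 1: GUA (Val) → AUA (Ile) — missense.
Codon 3: UUG (Leu) → UCG (Ser) — missense.
Codon 4: UCU (Ser) → UCG (Ser) — synonymous.
Codon 5: AGG (Arg) → GGG (Gly) — missense.
Codon 6: ACA (Thr) → AUA (Ile) — missense.
Codon 7: UGG (Trp) → UGC (Cys) — missense.
Codon 8: ACG (Thr) → ACU (Thr) — synonymous.
Synonymous: 2 of 7.

2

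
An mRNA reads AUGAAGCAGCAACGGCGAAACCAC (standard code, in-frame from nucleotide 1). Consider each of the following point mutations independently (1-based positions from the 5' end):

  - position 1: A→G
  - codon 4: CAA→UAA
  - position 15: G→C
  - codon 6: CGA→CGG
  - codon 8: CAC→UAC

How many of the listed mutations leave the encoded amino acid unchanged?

Codon 1: AUG (Met) → GUG (Val) — missense.
Codon 4: CAA (Gln) → UAA (Stop) — nonsense.
Codon 5: CGG (Arg) → CGC (Arg) — synonymous.
Codon 6: CGA (Arg) → CGG (Arg) — synonymous.
Codon 8: CAC (His) → UAC (Tyr) — missense.
Synonymous: 2 of 5.

2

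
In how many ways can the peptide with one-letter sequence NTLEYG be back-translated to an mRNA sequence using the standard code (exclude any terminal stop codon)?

Asn: 2 codons.
Thr: 4 codons.
Leu: 6 codons.
Glu: 2 codons.
Tyr: 2 codons.
Gly: 4 codons.
2 × 4 × 6 × 2 × 2 × 4 = 768.

768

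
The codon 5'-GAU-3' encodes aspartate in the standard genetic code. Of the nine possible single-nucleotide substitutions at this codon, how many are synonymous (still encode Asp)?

1

Position 1: none → 0 synonymous.
Position 2: none → 0 synonymous.
Position 3: GAC → 1 synonymous.
Total: 0 + 0 + 1 = 1.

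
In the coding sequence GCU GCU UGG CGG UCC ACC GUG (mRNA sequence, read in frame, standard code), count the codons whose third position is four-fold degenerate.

Codon 1 GCU (Ala): third position 4-fold.
Codon 2 GCU (Ala): third position 4-fold.
Codon 3 UGG (Trp): third position 1-fold.
Codon 4 CGG (Arg): third position 4-fold.
Codon 5 UCC (Ser): third position 4-fold.
Codon 6 ACC (Thr): third position 4-fold.
Codon 7 GUG (Val): third position 4-fold.
Four-fold degenerate third positions: 6.

6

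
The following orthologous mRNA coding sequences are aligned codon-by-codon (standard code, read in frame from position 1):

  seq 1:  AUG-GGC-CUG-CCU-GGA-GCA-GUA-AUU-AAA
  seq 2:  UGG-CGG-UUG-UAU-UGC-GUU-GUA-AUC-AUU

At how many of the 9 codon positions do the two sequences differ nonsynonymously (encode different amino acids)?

Codon 1: AUG Met / UGG Trp — nonsynonymous.
Codon 2: GGC Gly / CGG Arg — nonsynonymous.
Codon 3: CUG Leu / UUG Leu — synonymous.
Codon 4: CCU Pro / UAU Tyr — nonsynonymous.
Codon 5: GGA Gly / UGC Cys — nonsynonymous.
Codon 6: GCA Ala / GUU Val — nonsynonymous.
Codon 7: GUA Val / GUA Val — identical.
Codon 8: AUU Ile / AUC Ile — synonymous.
Codon 9: AAA Lys / AUU Ile — nonsynonymous.
Nonsynonymous differences: 6.

6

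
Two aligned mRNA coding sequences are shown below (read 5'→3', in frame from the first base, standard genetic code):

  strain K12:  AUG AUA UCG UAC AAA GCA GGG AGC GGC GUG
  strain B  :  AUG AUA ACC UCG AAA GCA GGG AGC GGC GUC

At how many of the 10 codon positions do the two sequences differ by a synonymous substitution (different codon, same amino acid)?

Codon 1: AUG Met / AUG Met — identical.
Codon 2: AUA Ile / AUA Ile — identical.
Codon 3: UCG Ser / ACC Thr — nonsynonymous.
Codon 4: UAC Tyr / UCG Ser — nonsynonymous.
Codon 5: AAA Lys / AAA Lys — identical.
Codon 6: GCA Ala / GCA Ala — identical.
Codon 7: GGG Gly / GGG Gly — identical.
Codon 8: AGC Ser / AGC Ser — identical.
Codon 9: GGC Gly / GGC Gly — identical.
Codon 10: GUG Val / GUC Val — synonymous.
Synonymous differences: 1.

1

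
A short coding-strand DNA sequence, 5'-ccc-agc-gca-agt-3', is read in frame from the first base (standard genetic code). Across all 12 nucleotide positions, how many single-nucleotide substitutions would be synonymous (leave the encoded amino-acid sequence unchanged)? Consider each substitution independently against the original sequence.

Codon 1 (CCC, Pro): 3 synonymous substitutions.
Codon 2 (AGC, Ser): 1 synonymous substitution.
Codon 3 (GCA, Ala): 3 synonymous substitutions.
Codon 4 (AGT, Ser): 1 synonymous substitution.
Total: 3 + 1 + 3 + 1 = 8.

8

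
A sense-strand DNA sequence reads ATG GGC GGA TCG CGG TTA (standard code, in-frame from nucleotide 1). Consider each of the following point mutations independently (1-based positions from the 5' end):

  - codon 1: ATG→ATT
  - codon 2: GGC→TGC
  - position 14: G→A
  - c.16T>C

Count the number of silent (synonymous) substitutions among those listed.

1

Codon 1: ATG (Met) → ATT (Ile) — missense.
Codon 2: GGC (Gly) → TGC (Cys) — missense.
Codon 5: CGG (Arg) → CAG (Gln) — missense.
Codon 6: TTA (Leu) → CTA (Leu) — synonymous.
Synonymous: 1 of 4.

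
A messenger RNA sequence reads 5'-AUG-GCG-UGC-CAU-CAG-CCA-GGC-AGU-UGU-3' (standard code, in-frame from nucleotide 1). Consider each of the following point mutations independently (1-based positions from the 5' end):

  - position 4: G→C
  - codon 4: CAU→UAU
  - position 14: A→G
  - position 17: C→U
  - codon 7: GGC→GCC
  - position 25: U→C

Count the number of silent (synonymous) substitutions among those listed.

0

Codon 2: GCG (Ala) → CCG (Pro) — missense.
Codon 4: CAU (His) → UAU (Tyr) — missense.
Codon 5: CAG (Gln) → CGG (Arg) — missense.
Codon 6: CCA (Pro) → CUA (Leu) — missense.
Codon 7: GGC (Gly) → GCC (Ala) — missense.
Codon 9: UGU (Cys) → CGU (Arg) — missense.
Synonymous: 0 of 6.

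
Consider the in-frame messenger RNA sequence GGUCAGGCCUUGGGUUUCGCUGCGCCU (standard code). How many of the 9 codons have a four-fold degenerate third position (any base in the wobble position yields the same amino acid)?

6

Codon 1 GGU (Gly): third position 4-fold.
Codon 2 CAG (Gln): third position 2-fold.
Codon 3 GCC (Ala): third position 4-fold.
Codon 4 UUG (Leu): third position 2-fold.
Codon 5 GGU (Gly): third position 4-fold.
Codon 6 UUC (Phe): third position 2-fold.
Codon 7 GCU (Ala): third position 4-fold.
Codon 8 GCG (Ala): third position 4-fold.
Codon 9 CCU (Pro): third position 4-fold.
Four-fold degenerate third positions: 6.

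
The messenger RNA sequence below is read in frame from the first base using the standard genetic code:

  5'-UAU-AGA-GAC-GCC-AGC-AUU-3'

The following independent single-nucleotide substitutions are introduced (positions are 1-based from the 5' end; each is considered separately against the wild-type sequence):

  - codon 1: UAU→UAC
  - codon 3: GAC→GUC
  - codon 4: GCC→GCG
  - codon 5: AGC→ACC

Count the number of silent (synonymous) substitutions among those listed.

Codon 1: UAU (Tyr) → UAC (Tyr) — synonymous.
Codon 3: GAC (Asp) → GUC (Val) — missense.
Codon 4: GCC (Ala) → GCG (Ala) — synonymous.
Codon 5: AGC (Ser) → ACC (Thr) — missense.
Synonymous: 2 of 4.

2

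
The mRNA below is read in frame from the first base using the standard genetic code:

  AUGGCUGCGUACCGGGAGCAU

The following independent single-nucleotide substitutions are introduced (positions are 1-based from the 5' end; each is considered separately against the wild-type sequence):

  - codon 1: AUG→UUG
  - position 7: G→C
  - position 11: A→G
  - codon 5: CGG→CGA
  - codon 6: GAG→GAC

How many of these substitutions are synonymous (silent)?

1

Codon 1: AUG (Met) → UUG (Leu) — missense.
Codon 3: GCG (Ala) → CCG (Pro) — missense.
Codon 4: UAC (Tyr) → UGC (Cys) — missense.
Codon 5: CGG (Arg) → CGA (Arg) — synonymous.
Codon 6: GAG (Glu) → GAC (Asp) — missense.
Synonymous: 1 of 5.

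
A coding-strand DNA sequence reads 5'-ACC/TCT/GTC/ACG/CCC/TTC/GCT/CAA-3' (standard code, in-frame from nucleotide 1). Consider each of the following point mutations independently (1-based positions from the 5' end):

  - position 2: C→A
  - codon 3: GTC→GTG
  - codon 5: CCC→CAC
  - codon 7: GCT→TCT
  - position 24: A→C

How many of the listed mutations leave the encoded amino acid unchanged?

Codon 1: ACC (Thr) → AAC (Asn) — missense.
Codon 3: GTC (Val) → GTG (Val) — synonymous.
Codon 5: CCC (Pro) → CAC (His) — missense.
Codon 7: GCT (Ala) → TCT (Ser) — missense.
Codon 8: CAA (Gln) → CAC (His) — missense.
Synonymous: 1 of 5.

1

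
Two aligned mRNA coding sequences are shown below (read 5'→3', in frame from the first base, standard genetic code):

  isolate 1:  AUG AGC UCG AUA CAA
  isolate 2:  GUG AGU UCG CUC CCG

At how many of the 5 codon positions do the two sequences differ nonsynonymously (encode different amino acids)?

3

Codon 1: AUG Met / GUG Val — nonsynonymous.
Codon 2: AGC Ser / AGU Ser — synonymous.
Codon 3: UCG Ser / UCG Ser — identical.
Codon 4: AUA Ile / CUC Leu — nonsynonymous.
Codon 5: CAA Gln / CCG Pro — nonsynonymous.
Nonsynonymous differences: 3.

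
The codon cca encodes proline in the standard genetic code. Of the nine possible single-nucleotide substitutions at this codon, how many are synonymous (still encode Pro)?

Position 1: none → 0 synonymous.
Position 2: none → 0 synonymous.
Position 3: CCU, CCC, CCG → 3 synonymous.
Total: 0 + 0 + 3 = 3.

3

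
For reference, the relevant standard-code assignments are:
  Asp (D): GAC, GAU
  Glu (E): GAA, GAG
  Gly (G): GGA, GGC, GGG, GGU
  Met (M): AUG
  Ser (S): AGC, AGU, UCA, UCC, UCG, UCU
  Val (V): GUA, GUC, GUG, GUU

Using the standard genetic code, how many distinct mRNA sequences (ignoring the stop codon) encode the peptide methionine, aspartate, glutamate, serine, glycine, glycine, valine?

Met: 1 codon.
Asp: 2 codons.
Glu: 2 codons.
Ser: 6 codons.
Gly: 4 codons.
Gly: 4 codons.
Val: 4 codons.
1 × 2 × 2 × 6 × 4 × 4 × 4 = 1536.

1536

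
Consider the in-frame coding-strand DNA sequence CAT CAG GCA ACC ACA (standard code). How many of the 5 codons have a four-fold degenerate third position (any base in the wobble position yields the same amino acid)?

3

Codon 1 CAT (His): third position 2-fold.
Codon 2 CAG (Gln): third position 2-fold.
Codon 3 GCA (Ala): third position 4-fold.
Codon 4 ACC (Thr): third position 4-fold.
Codon 5 ACA (Thr): third position 4-fold.
Four-fold degenerate third positions: 3.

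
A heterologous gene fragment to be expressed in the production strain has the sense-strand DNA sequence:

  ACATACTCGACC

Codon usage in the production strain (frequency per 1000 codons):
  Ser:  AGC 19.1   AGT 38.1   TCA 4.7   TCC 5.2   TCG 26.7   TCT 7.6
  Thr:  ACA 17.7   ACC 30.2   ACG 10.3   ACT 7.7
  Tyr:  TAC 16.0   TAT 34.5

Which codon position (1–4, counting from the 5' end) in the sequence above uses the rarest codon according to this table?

2

Codon 1 ACA (Thr): 17.7 per 1000.
Codon 2 TAC (Tyr): 16.0 per 1000.
Codon 3 TCG (Ser): 26.7 per 1000.
Codon 4 ACC (Thr): 30.2 per 1000.
Lowest frequency is 16.0 at codon 2.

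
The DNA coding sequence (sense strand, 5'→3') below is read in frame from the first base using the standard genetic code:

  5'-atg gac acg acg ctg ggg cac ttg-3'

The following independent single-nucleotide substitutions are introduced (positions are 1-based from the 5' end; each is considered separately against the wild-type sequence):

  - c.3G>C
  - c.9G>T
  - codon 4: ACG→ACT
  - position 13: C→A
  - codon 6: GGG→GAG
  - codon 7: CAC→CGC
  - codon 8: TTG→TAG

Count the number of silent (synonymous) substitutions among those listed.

Codon 1: ATG (Met) → ATC (Ile) — missense.
Codon 3: ACG (Thr) → ACT (Thr) — synonymous.
Codon 4: ACG (Thr) → ACT (Thr) — synonymous.
Codon 5: CTG (Leu) → ATG (Met) — missense.
Codon 6: GGG (Gly) → GAG (Glu) — missense.
Codon 7: CAC (His) → CGC (Arg) — missense.
Codon 8: TTG (Leu) → TAG (Stop) — nonsense.
Synonymous: 2 of 7.

2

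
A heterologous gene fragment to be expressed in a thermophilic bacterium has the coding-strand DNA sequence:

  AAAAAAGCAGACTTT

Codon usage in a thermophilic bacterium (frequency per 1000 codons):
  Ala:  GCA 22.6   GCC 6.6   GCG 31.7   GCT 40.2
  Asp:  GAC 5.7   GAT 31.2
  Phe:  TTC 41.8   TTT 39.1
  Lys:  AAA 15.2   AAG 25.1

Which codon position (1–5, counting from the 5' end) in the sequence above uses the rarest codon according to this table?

Codon 1 AAA (Lys): 15.2 per 1000.
Codon 2 AAA (Lys): 15.2 per 1000.
Codon 3 GCA (Ala): 22.6 per 1000.
Codon 4 GAC (Asp): 5.7 per 1000.
Codon 5 TTT (Phe): 39.1 per 1000.
Lowest frequency is 5.7 at codon 4.

4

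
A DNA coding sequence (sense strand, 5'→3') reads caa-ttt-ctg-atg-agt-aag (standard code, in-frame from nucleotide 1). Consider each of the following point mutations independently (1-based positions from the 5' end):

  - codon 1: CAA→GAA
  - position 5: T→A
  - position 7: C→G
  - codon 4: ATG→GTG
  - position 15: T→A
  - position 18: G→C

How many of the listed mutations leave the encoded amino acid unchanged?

Codon 1: CAA (Gln) → GAA (Glu) — missense.
Codon 2: TTT (Phe) → TAT (Tyr) — missense.
Codon 3: CTG (Leu) → GTG (Val) — missense.
Codon 4: ATG (Met) → GTG (Val) — missense.
Codon 5: AGT (Ser) → AGA (Arg) — missense.
Codon 6: AAG (Lys) → AAC (Asn) — missense.
Synonymous: 0 of 6.

0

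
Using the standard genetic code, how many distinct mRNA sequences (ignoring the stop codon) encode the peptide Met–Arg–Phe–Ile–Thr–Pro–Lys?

1152

Met: 1 codon.
Arg: 6 codons.
Phe: 2 codons.
Ile: 3 codons.
Thr: 4 codons.
Pro: 4 codons.
Lys: 2 codons.
1 × 6 × 2 × 3 × 4 × 4 × 2 = 1152.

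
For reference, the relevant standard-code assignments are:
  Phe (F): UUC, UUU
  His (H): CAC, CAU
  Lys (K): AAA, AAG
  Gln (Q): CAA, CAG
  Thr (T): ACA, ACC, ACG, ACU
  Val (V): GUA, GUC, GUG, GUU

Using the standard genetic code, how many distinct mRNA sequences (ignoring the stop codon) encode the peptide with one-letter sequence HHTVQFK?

512

His: 2 codons.
His: 2 codons.
Thr: 4 codons.
Val: 4 codons.
Gln: 2 codons.
Phe: 2 codons.
Lys: 2 codons.
2 × 2 × 4 × 4 × 2 × 2 × 2 = 512.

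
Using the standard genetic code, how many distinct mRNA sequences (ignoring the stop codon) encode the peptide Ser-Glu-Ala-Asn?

96

Ser: 6 codons.
Glu: 2 codons.
Ala: 4 codons.
Asn: 2 codons.
6 × 2 × 4 × 2 = 96.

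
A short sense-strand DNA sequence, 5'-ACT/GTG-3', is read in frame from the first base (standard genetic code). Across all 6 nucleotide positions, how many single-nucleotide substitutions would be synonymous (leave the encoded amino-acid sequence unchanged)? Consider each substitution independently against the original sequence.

Codon 1 (ACT, Thr): 3 synonymous substitutions.
Codon 2 (GTG, Val): 3 synonymous substitutions.
Total: 3 + 3 = 6.

6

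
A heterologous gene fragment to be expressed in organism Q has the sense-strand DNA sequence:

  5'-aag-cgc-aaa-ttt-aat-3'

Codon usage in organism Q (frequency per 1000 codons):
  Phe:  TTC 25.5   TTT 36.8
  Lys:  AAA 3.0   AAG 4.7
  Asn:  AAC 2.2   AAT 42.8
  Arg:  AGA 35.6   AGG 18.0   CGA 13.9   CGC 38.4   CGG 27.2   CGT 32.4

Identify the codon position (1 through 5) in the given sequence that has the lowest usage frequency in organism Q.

Codon 1 AAG (Lys): 4.7 per 1000.
Codon 2 CGC (Arg): 38.4 per 1000.
Codon 3 AAA (Lys): 3.0 per 1000.
Codon 4 TTT (Phe): 36.8 per 1000.
Codon 5 AAT (Asn): 42.8 per 1000.
Lowest frequency is 3.0 at codon 3.

3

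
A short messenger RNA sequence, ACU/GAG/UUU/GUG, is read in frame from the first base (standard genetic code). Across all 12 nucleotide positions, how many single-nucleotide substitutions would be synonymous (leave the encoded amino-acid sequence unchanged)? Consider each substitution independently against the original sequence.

8

Codon 1 (ACU, Thr): 3 synonymous substitutions.
Codon 2 (GAG, Glu): 1 synonymous substitution.
Codon 3 (UUU, Phe): 1 synonymous substitution.
Codon 4 (GUG, Val): 3 synonymous substitutions.
Total: 3 + 1 + 1 + 3 = 8.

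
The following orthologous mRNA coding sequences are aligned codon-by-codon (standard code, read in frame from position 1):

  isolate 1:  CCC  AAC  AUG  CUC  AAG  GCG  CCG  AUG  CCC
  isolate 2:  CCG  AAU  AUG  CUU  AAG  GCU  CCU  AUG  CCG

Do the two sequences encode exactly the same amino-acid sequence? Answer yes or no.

Codon 1: CCC Pro / CCG Pro — synonymous.
Codon 2: AAC Asn / AAU Asn — synonymous.
Codon 3: AUG Met / AUG Met — identical.
Codon 4: CUC Leu / CUU Leu — synonymous.
Codon 5: AAG Lys / AAG Lys — identical.
Codon 6: GCG Ala / GCU Ala — synonymous.
Codon 7: CCG Pro / CCU Pro — synonymous.
Codon 8: AUG Met / AUG Met — identical.
Codon 9: CCC Pro / CCG Pro — synonymous.
Nonsynonymous differences: 0 → same protein.

yes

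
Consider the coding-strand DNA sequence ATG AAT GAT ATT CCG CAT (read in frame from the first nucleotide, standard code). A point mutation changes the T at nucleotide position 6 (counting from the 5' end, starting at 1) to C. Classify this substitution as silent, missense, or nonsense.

Position 6 falls in codon 2: AAT → Asn.
After the substitution the codon is AAC → Asn.
Both encode Asn, so the change is synonymous.

silent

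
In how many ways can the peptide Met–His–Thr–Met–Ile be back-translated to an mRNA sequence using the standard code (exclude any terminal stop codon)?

Met: 1 codon.
His: 2 codons.
Thr: 4 codons.
Met: 1 codon.
Ile: 3 codons.
1 × 2 × 4 × 1 × 3 = 24.

24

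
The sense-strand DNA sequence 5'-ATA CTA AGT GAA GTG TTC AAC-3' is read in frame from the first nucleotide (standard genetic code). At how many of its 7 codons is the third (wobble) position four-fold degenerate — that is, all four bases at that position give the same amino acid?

Codon 1 ATA (Ile): third position 3-fold.
Codon 2 CTA (Leu): third position 4-fold.
Codon 3 AGT (Ser): third position 2-fold.
Codon 4 GAA (Glu): third position 2-fold.
Codon 5 GTG (Val): third position 4-fold.
Codon 6 TTC (Phe): third position 2-fold.
Codon 7 AAC (Asn): third position 2-fold.
Four-fold degenerate third positions: 2.

2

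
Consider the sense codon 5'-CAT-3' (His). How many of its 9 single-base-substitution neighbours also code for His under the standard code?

1

Position 1: none → 0 synonymous.
Position 2: none → 0 synonymous.
Position 3: CAC → 1 synonymous.
Total: 0 + 0 + 1 = 1.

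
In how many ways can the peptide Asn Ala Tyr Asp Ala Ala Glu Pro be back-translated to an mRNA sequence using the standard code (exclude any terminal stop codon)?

4096

Asn: 2 codons.
Ala: 4 codons.
Tyr: 2 codons.
Asp: 2 codons.
Ala: 4 codons.
Ala: 4 codons.
Glu: 2 codons.
Pro: 4 codons.
2 × 4 × 2 × 2 × 4 × 4 × 2 × 4 = 4096.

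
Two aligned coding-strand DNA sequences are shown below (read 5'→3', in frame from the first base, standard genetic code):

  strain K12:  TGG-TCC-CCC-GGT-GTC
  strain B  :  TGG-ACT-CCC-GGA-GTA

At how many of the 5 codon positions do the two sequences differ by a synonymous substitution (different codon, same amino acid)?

2

Codon 1: TGG Trp / TGG Trp — identical.
Codon 2: TCC Ser / ACT Thr — nonsynonymous.
Codon 3: CCC Pro / CCC Pro — identical.
Codon 4: GGT Gly / GGA Gly — synonymous.
Codon 5: GTC Val / GTA Val — synonymous.
Synonymous differences: 2.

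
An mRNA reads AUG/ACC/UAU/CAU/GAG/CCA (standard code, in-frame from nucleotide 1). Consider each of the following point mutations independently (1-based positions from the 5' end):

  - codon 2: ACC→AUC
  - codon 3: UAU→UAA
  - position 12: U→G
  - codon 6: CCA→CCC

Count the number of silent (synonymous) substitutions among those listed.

Codon 2: ACC (Thr) → AUC (Ile) — missense.
Codon 3: UAU (Tyr) → UAA (Stop) — nonsense.
Codon 4: CAU (His) → CAG (Gln) — missense.
Codon 6: CCA (Pro) → CCC (Pro) — synonymous.
Synonymous: 1 of 4.

1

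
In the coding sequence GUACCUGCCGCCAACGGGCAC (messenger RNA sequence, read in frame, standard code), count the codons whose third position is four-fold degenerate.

5

Codon 1 GUA (Val): third position 4-fold.
Codon 2 CCU (Pro): third position 4-fold.
Codon 3 GCC (Ala): third position 4-fold.
Codon 4 GCC (Ala): third position 4-fold.
Codon 5 AAC (Asn): third position 2-fold.
Codon 6 GGG (Gly): third position 4-fold.
Codon 7 CAC (His): third position 2-fold.
Four-fold degenerate third positions: 5.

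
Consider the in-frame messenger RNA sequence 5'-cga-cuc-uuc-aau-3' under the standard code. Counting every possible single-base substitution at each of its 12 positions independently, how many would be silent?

9

Codon 1 (CGA, Arg): 4 synonymous substitutions.
Codon 2 (CUC, Leu): 3 synonymous substitutions.
Codon 3 (UUC, Phe): 1 synonymous substitution.
Codon 4 (AAU, Asn): 1 synonymous substitution.
Total: 4 + 3 + 1 + 1 = 9.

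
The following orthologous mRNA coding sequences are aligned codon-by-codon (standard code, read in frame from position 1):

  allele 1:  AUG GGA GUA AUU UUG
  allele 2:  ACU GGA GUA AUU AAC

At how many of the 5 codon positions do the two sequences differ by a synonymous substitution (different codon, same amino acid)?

0

Codon 1: AUG Met / ACU Thr — nonsynonymous.
Codon 2: GGA Gly / GGA Gly — identical.
Codon 3: GUA Val / GUA Val — identical.
Codon 4: AUU Ile / AUU Ile — identical.
Codon 5: UUG Leu / AAC Asn — nonsynonymous.
Synonymous differences: 0.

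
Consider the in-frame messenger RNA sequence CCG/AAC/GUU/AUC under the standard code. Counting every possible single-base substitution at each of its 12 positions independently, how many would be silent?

Codon 1 (CCG, Pro): 3 synonymous substitutions.
Codon 2 (AAC, Asn): 1 synonymous substitution.
Codon 3 (GUU, Val): 3 synonymous substitutions.
Codon 4 (AUC, Ile): 2 synonymous substitutions.
Total: 3 + 1 + 3 + 2 = 9.

9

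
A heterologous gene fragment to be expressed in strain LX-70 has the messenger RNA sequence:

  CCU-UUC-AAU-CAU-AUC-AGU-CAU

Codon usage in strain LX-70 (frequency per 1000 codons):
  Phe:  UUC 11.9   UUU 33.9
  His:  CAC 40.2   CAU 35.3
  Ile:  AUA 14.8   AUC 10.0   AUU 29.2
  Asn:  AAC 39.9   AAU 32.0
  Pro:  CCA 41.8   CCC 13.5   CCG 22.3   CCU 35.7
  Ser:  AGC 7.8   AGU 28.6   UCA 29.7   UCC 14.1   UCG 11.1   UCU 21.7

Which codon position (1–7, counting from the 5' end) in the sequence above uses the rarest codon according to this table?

5

Codon 1 CCU (Pro): 35.7 per 1000.
Codon 2 UUC (Phe): 11.9 per 1000.
Codon 3 AAU (Asn): 32.0 per 1000.
Codon 4 CAU (His): 35.3 per 1000.
Codon 5 AUC (Ile): 10.0 per 1000.
Codon 6 AGU (Ser): 28.6 per 1000.
Codon 7 CAU (His): 35.3 per 1000.
Lowest frequency is 10.0 at codon 5.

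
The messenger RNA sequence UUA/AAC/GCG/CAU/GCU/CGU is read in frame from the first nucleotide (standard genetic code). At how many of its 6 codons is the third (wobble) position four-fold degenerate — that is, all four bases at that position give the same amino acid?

Codon 1 UUA (Leu): third position 2-fold.
Codon 2 AAC (Asn): third position 2-fold.
Codon 3 GCG (Ala): third position 4-fold.
Codon 4 CAU (His): third position 2-fold.
Codon 5 GCU (Ala): third position 4-fold.
Codon 6 CGU (Arg): third position 4-fold.
Four-fold degenerate third positions: 3.

3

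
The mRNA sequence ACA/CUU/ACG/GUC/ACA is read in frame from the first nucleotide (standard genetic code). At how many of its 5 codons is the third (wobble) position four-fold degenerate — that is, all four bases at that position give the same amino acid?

5

Codon 1 ACA (Thr): third position 4-fold.
Codon 2 CUU (Leu): third position 4-fold.
Codon 3 ACG (Thr): third position 4-fold.
Codon 4 GUC (Val): third position 4-fold.
Codon 5 ACA (Thr): third position 4-fold.
Four-fold degenerate third positions: 5.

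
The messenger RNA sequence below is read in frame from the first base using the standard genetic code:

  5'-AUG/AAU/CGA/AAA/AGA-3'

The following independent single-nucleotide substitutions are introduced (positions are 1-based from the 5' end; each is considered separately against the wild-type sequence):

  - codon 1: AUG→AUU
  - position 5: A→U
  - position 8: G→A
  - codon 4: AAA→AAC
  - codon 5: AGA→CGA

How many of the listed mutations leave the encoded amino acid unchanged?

Codon 1: AUG (Met) → AUU (Ile) — missense.
Codon 2: AAU (Asn) → AUU (Ile) — missense.
Codon 3: CGA (Arg) → CAA (Gln) — missense.
Codon 4: AAA (Lys) → AAC (Asn) — missense.
Codon 5: AGA (Arg) → CGA (Arg) — synonymous.
Synonymous: 1 of 5.

1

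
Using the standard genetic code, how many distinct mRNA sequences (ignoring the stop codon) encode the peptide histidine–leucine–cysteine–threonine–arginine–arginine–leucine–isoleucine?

His: 2 codons.
Leu: 6 codons.
Cys: 2 codons.
Thr: 4 codons.
Arg: 6 codons.
Arg: 6 codons.
Leu: 6 codons.
Ile: 3 codons.
2 × 6 × 2 × 4 × 6 × 6 × 6 × 3 = 62208.

62208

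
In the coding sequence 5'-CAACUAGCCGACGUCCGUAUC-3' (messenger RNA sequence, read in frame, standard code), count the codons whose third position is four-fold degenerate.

4

Codon 1 CAA (Gln): third position 2-fold.
Codon 2 CUA (Leu): third position 4-fold.
Codon 3 GCC (Ala): third position 4-fold.
Codon 4 GAC (Asp): third position 2-fold.
Codon 5 GUC (Val): third position 4-fold.
Codon 6 CGU (Arg): third position 4-fold.
Codon 7 AUC (Ile): third position 3-fold.
Four-fold degenerate third positions: 4.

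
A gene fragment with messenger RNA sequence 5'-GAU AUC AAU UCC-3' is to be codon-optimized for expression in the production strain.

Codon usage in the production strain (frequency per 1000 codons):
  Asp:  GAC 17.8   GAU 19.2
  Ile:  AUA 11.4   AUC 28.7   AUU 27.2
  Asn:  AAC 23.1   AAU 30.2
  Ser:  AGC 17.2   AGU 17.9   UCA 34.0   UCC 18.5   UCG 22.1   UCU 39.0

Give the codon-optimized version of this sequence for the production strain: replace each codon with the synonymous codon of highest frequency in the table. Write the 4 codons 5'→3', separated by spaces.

GAU AUC AAU UCU

Codon 1 (Asp): best is GAU at 19.2.
Codon 2 (Ile): best is AUC at 28.7.
Codon 3 (Asn): best is AAU at 30.2.
Codon 4 (Ser): best is UCU at 39.0.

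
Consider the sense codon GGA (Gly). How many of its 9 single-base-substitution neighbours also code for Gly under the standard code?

3

Position 1: none → 0 synonymous.
Position 2: none → 0 synonymous.
Position 3: GGT, GGC, GGG → 3 synonymous.
Total: 0 + 0 + 3 = 3.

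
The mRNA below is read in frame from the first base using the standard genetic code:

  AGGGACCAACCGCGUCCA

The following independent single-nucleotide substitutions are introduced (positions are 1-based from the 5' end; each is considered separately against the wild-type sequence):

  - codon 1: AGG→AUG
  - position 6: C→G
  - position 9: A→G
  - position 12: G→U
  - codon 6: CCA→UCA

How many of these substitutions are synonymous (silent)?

Codon 1: AGG (Arg) → AUG (Met) — missense.
Codon 2: GAC (Asp) → GAG (Glu) — missense.
Codon 3: CAA (Gln) → CAG (Gln) — synonymous.
Codon 4: CCG (Pro) → CCU (Pro) — synonymous.
Codon 6: CCA (Pro) → UCA (Ser) — missense.
Synonymous: 2 of 5.

2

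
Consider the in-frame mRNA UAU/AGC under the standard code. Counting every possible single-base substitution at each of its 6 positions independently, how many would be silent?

Codon 1 (UAU, Tyr): 1 synonymous substitution.
Codon 2 (AGC, Ser): 1 synonymous substitution.
Total: 1 + 1 = 2.

2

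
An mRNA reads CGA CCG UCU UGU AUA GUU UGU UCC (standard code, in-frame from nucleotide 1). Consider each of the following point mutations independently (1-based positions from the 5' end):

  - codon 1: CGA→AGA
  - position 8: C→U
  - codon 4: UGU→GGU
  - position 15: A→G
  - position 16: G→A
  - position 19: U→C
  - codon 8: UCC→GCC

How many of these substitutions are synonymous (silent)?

Codon 1: CGA (Arg) → AGA (Arg) — synonymous.
Codon 3: UCU (Ser) → UUU (Phe) — missense.
Codon 4: UGU (Cys) → GGU (Gly) — missense.
Codon 5: AUA (Ile) → AUG (Met) — missense.
Codon 6: GUU (Val) → AUU (Ile) — missense.
Codon 7: UGU (Cys) → CGU (Arg) — missense.
Codon 8: UCC (Ser) → GCC (Ala) — missense.
Synonymous: 1 of 7.

1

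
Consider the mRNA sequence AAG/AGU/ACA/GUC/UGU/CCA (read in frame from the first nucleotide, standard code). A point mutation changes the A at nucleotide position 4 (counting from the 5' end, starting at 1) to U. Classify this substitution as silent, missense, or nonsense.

Position 4 falls in codon 2: AGU → Ser.
After the substitution the codon is UGU → Cys.
Ser ≠ Cys, so this is a missense mutation.

missense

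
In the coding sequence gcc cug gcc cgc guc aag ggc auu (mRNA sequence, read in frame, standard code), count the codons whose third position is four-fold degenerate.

6

Codon 1 GCC (Ala): third position 4-fold.
Codon 2 CUG (Leu): third position 4-fold.
Codon 3 GCC (Ala): third position 4-fold.
Codon 4 CGC (Arg): third position 4-fold.
Codon 5 GUC (Val): third position 4-fold.
Codon 6 AAG (Lys): third position 2-fold.
Codon 7 GGC (Gly): third position 4-fold.
Codon 8 AUU (Ile): third position 3-fold.
Four-fold degenerate third positions: 6.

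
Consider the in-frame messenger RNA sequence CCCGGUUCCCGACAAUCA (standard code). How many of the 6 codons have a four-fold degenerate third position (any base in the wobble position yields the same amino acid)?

5

Codon 1 CCC (Pro): third position 4-fold.
Codon 2 GGU (Gly): third position 4-fold.
Codon 3 UCC (Ser): third position 4-fold.
Codon 4 CGA (Arg): third position 4-fold.
Codon 5 CAA (Gln): third position 2-fold.
Codon 6 UCA (Ser): third position 4-fold.
Four-fold degenerate third positions: 5.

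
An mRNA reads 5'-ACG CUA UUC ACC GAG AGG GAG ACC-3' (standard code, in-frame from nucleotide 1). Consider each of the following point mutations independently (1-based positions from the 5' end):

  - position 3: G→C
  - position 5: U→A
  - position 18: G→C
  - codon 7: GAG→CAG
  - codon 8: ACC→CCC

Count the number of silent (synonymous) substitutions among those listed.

1

Codon 1: ACG (Thr) → ACC (Thr) — synonymous.
Codon 2: CUA (Leu) → CAA (Gln) — missense.
Codon 6: AGG (Arg) → AGC (Ser) — missense.
Codon 7: GAG (Glu) → CAG (Gln) — missense.
Codon 8: ACC (Thr) → CCC (Pro) — missense.
Synonymous: 1 of 5.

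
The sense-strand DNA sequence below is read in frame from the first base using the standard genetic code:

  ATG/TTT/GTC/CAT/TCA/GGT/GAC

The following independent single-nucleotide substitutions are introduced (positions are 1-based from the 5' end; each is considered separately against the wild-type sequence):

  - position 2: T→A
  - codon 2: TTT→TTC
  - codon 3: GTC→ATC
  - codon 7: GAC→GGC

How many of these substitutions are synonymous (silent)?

Codon 1: ATG (Met) → AAG (Lys) — missense.
Codon 2: TTT (Phe) → TTC (Phe) — synonymous.
Codon 3: GTC (Val) → ATC (Ile) — missense.
Codon 7: GAC (Asp) → GGC (Gly) — missense.
Synonymous: 1 of 4.

1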